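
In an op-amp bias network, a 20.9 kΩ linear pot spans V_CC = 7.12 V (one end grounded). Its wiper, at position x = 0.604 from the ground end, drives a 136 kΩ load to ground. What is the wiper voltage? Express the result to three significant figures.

V_out ≈ 4.15 V

Split the track: R_lower = x·R_p = 12.62 kΩ, R_upper = (1−x)·R_p = 8.276 kΩ.
(x·R_p) ‖ R_L = 11.55 kΩ.
V_out = 7.12 × 11.55/(8.276 + 11.55) = 4.148 V.
(Unloaded: V_out = x·V_CC = 4.30 V.)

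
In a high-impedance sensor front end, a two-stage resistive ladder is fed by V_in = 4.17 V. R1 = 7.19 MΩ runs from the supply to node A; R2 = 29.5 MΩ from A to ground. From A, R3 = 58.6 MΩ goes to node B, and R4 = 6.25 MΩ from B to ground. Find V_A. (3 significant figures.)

Looking into the second stage from A: R3 + R4 = 64.85 MΩ appears in parallel with R2.
R2 ‖ (R3+R4) = 20.28 MΩ.
First divider: V_A = V_in · 20.28/(7.19 + 20.28) = 3.078 V.

V_A ≈ 3.08 V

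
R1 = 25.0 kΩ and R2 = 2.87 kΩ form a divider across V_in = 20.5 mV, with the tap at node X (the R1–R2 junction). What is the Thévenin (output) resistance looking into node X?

R_th ≈ 2.57 kΩ

Zeroing V_in shorts the top of R1 to ground, so R_th = R1 ‖ R2 = 2.574 kΩ.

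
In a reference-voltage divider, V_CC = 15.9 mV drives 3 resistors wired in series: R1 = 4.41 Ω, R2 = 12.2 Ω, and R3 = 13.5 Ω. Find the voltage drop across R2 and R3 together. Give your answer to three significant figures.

V ≈ 13.6 mV

Series total: ΣR = 4.41 + 12.2 + 13.5 = 30.11 Ω.
R_{R2..R3} = 12.2 + 13.5 = 25.70 Ω.
V = V_CC · R/ΣR = 15.9 × 0.8535 = 13.57 mV.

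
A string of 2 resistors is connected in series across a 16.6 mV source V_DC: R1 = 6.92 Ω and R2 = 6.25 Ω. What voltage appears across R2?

V ≈ 7.88 mV

Total series resistance ΣR = 6.92 + 6.25 = 13.17 Ω.
Voltage divider: V = V_DC · (6.250 / 13.17) = 16.6 × 0.4746 = 7.878 mV.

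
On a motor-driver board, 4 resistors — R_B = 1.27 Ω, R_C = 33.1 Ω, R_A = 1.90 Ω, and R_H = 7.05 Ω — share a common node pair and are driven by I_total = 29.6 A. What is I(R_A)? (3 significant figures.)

Conductances: ΣG = 1/1.27 + 1/33.1 + 1/1.90 + 1/7.05 = 1.486 (1/Ω).
R_A takes the fraction G_k/ΣG = 0.5263/1.486 = 0.3542, so I = 29.6 × 0.3542 = 10.49 A.

I ≈ 10.5 A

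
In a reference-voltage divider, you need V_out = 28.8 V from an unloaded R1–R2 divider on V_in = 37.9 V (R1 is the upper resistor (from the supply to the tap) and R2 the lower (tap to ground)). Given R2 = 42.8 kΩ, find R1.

R1 ≈ 13.5 kΩ

Required fraction k = V_out/V_in = 0.7599.
So R1 = R2 · (V_in/V_out − 1) = 42.8 × (37.9/28.8 − 1) = 42.8 × 0.3160 = 13.52 kΩ.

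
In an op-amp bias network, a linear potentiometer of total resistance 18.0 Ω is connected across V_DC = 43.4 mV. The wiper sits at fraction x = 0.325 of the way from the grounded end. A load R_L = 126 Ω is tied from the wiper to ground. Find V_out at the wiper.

Lower segment x·R_p = 5.850 Ω; upper segment (1−x)·R_p = 12.15 Ω.
(x·R_p) ‖ R_L = 5.590 Ω.
Loaded-divider output: V_out = 43.4 × 0.3151 = 13.68 mV.

V_out ≈ 13.7 mV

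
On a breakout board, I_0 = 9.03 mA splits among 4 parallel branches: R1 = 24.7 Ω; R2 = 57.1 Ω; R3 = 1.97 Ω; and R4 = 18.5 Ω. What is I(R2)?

I ≈ 0.255 mA

Conductances: ΣG = 1/24.7 + 1/57.1 + 1/1.97 + 1/18.5 = 0.6197 (1/Ω).
By the current-divider rule, I = I_0 · G_k/ΣG = 9.03 × 0.02826 = 0.2552 mA.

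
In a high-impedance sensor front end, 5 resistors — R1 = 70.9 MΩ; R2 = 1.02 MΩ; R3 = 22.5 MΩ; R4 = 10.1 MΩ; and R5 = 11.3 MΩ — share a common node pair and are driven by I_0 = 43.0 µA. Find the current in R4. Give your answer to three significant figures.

I ≈ 3.47 µA

Conductances: ΣG = 1/70.9 + 1/1.02 + 1/22.5 + 1/10.1 + 1/11.3 = 1.226 (1/MΩ).
By the current-divider rule, I = I_0 · G_k/ΣG = 43.0 × 0.08073 = 3.471 µA.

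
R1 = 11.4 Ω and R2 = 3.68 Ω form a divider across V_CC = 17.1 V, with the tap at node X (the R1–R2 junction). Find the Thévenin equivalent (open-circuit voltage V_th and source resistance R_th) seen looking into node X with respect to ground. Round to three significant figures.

V_th is the unloaded tap voltage: V_CC · R2/(R1+R2) = 17.1 × 0.2440 = 4.173 V.
With V_CC suppressed (replaced by a short), R_th = R1 ‖ R2 = (11.40 × 3.68)/(11.40 + 3.68) = 2.782 Ω.

V_th ≈ 4.17 V, R_th ≈ 2.78 Ω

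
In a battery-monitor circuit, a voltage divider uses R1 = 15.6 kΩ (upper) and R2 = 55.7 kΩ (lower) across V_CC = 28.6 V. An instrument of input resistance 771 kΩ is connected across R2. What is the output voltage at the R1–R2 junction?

V_out ≈ 22.0 V

First combine the lower leg with the load: R2 ‖ R_L = 51.95 kΩ.
Then V_out = V_CC · R2'/(R1 + R2') = 28.6 × 51.95/67.55 = 21.99 V.
(Unloaded it would be 22.3 V; the load pulls it down.)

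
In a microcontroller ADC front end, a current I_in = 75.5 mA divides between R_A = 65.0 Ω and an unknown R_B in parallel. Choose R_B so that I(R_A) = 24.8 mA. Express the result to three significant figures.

In a two-way split, I_A/I_in = R_B/(R_A + R_B).
With f = 0.3285, R_B = R_A · f/(1−f) = 65.0 × 0.4892 = 31.79 Ω.

R_B ≈ 31.8 Ω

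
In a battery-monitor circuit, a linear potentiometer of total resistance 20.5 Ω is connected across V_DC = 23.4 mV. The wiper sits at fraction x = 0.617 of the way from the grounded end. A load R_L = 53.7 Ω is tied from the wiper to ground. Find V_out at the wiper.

V_out ≈ 13.2 mV

Split the track: R_lower = x·R_p = 12.65 Ω, R_upper = (1−x)·R_p = 7.851 Ω.
Lower segment in parallel with the load: 12.65 ‖ 53.7 = 10.24 Ω.
V_out = 23.4 × 10.24/(7.851 + 10.24) = 13.24 mV.
(Unloaded: V_out = x·V_DC = 14.4 mV.)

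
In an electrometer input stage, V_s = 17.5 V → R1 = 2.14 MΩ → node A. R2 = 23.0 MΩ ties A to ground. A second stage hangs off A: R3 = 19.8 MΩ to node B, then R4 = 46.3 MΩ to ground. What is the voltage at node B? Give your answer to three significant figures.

Looking into the second stage from A: R3 + R4 = 66.10 MΩ appears in parallel with R2.
R2 ‖ (R3+R4) = 17.06 MΩ.
So V_A = 17.5 × 0.8886 = 15.55 V.
Then the unloaded second divider: V_B = V_A × R4/(R3+R4) = 15.55 × 0.7005 = 10.89 V.

V_B ≈ 10.9 V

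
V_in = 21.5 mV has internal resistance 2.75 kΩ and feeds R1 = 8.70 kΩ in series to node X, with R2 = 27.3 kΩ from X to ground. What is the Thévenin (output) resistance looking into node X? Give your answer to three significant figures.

R_th ≈ 8.07 kΩ

R1' = 2.75 + 8.70 = 11.45 kΩ (source resistance + R1).
With V_in suppressed (replaced by a short), R_th = R1' ‖ R2 = (11.45 × 27.3)/(11.45 + 27.3) = 8.067 kΩ.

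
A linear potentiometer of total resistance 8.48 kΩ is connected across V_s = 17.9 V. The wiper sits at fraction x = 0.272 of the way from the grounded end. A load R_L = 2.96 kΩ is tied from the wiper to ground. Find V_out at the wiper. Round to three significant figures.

V_out ≈ 3.11 V

Lower segment x·R_p = 2.307 kΩ; upper segment (1−x)·R_p = 6.173 kΩ.
R_L loads the lower segment: effective lower R = 1.296 kΩ.
Loaded-divider output: V_out = 17.9 × 0.1735 = 3.107 V.
(Unloaded: V_out = x·V_s = 4.87 V.)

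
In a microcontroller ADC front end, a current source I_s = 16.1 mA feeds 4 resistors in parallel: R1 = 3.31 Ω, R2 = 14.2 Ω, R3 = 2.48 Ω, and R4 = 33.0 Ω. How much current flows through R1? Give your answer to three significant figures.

Conductances: ΣG = 1/3.31 + 1/14.2 + 1/2.48 + 1/33.0 = 0.8061 (1/Ω).
R1 takes the fraction G_k/ΣG = 0.3021/0.8061 = 0.3748, so I = 16.1 × 0.3748 = 6.034 mA.

I ≈ 6.03 mA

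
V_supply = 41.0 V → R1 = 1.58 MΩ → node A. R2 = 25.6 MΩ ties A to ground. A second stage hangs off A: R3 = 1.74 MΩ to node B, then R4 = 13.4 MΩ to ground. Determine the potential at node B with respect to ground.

V_B ≈ 31.1 V

Node A sees R2 in parallel with the series input of stage 2, R3 + R4 = 15.14 MΩ.
Effective lower resistance at A: R2 ‖ 15.14 = 9.514 MΩ.
V_A = 41.0 × 9.514/(1.58 + 9.514) = 35.16 V.
Stage 2 is unloaded, so V_B = V_A · R4/(R3+R4) = 35.16 × 13.4/15.14 = 31.12 V.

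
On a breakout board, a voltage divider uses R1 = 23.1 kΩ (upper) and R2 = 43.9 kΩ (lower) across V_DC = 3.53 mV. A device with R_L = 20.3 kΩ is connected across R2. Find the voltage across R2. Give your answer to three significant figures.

V_out ≈ 1.33 mV

The load sits in parallel with R2, giving an effective lower resistance R2' = R2·R_L/(R2+R_L) = 13.88 kΩ.
Voltage divider with the loaded lower leg: V_out = 3.53 × 13.88/(23.1 + 13.88) = 3.53 × 0.3754 = 1.325 mV.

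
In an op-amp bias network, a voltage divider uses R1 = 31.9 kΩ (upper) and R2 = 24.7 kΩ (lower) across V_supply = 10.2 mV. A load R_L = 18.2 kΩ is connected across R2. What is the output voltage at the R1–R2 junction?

V_out ≈ 2.52 mV

R2 ‖ R_L = (24.7 × 18.2)/(24.7 + 18.2) = 10.48 kΩ.
Then V_out = V_supply · R2'/(R1 + R2') = 10.2 × 10.48/42.38 = 2.522 mV.
(Unloaded it would be 4.45 mV; the load pulls it down.)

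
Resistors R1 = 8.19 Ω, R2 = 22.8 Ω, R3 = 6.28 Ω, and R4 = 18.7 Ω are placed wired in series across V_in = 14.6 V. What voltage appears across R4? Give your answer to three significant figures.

V ≈ 4.88 V

ΣR = 8.19 + 22.8 + 6.28 + 18.7 = 55.97 Ω.
Voltage divider: V = V_in · (18.70 / 55.97) = 14.6 × 0.3341 = 4.878 V.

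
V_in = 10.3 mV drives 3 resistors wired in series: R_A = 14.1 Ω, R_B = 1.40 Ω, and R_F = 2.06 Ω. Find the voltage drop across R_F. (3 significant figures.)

V ≈ 1.21 mV

Series total: ΣR = 14.1 + 1.40 + 2.06 = 17.56 Ω.
Voltage divider: V = V_in · (2.060 / 17.56) = 10.3 × 0.1173 = 1.208 mV.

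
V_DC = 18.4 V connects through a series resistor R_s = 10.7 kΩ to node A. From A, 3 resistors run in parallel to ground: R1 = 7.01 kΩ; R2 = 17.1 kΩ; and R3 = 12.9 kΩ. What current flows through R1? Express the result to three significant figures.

I ≈ 0.659 mA

Combine the parallel branches: R_p = (1/7.01 + 1/17.1 + 1/12.9)⁻¹ = 3.589 kΩ.
Node voltage V_A = V_DC · R_p/(R_s + R_p) = 18.4 × 0.2512 = 4.621 V.
Branch current I = V_A/R1 = 4.621/7.01 = 0.6592 mA.
(Equivalently: I_total = 1.288 mA, then current-divider fraction G_k/ΣG = 0.5119.)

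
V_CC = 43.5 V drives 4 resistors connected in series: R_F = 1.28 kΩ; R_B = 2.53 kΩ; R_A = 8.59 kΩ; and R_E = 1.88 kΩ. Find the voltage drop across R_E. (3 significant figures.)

V ≈ 5.73 V

Total series resistance ΣR = 1.28 + 2.53 + 8.59 + 1.88 = 14.28 kΩ.
Voltage divider: V = V_CC · (1.880 / 14.28) = 43.5 × 0.1317 = 5.727 V.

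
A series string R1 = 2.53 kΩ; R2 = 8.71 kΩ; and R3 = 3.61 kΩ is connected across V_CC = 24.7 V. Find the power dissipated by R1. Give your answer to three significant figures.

ΣR = 14.85 kΩ → I = 24.7/14.85 = 1.663 mA.
V(R1) = I·R = 4.208 V; P = V·I = 4.208 × 1.663 = 6.999 mW.

P ≈ 7.00 mW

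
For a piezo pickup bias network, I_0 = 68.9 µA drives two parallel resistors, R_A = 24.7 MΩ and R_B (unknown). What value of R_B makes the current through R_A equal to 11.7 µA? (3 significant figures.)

Two-branch current divider: I_A = I_0 · R_B/(R_A + R_B).
11.7/68.9 = R_B/(R_A + R_B) → R_B = R_A · (0.1698)/(1 − 0.1698) = 24.7 × 0.2045 = 5.052 MΩ.

R_B ≈ 5.05 MΩ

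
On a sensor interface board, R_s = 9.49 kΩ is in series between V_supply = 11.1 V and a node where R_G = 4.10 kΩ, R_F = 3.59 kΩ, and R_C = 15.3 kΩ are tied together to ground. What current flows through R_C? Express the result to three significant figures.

Parallel bank: R_p = 1/(1/4.10 + 1/3.59 + 1/15.3) = 1.701 kΩ.
V_A by voltage divider: V_A = 11.1 × 1.701/(9.49 + 1.701) = 1.687 V.
I(R_C) = V_A / R_C = 1.687/15.3 = 0.1103 mA.
(Check via current divider: I_total = 0.9918 mA; share G_k/ΣG = 0.1112 → same result.)

I ≈ 0.110 mA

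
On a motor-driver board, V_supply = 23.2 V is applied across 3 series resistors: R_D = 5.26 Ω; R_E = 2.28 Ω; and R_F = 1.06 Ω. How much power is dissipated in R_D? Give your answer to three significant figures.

P ≈ 38.3 W

Series current I = V_supply/ΣR = 23.2/8.600 = 2.698 A.
V(R_D) = I·R = 14.19 V; P = V·I = 14.19 × 2.698 = 38.28 W.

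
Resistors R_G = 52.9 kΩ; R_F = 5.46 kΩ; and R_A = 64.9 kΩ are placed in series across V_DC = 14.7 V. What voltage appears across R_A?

ΣR = 52.9 + 5.46 + 64.9 = 123.3 kΩ.
By the voltage-divider rule, V = 14.7 × 64.90/123.3 = 7.740 V.

V ≈ 7.74 V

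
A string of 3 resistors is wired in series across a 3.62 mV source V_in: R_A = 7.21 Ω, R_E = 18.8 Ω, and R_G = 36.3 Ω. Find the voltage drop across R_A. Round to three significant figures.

V ≈ 0.419 mV

ΣR = 7.21 + 18.8 + 36.3 = 62.31 Ω.
By the voltage-divider rule, V = 3.62 × 7.210/62.31 = 0.4189 mV.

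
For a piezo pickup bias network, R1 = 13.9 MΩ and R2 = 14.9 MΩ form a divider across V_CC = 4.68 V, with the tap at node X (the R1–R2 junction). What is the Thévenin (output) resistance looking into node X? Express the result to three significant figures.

Zeroing V_CC shorts the top of R1 to ground, so R_th = R1 ‖ R2 = 7.191 MΩ.

R_th ≈ 7.19 MΩ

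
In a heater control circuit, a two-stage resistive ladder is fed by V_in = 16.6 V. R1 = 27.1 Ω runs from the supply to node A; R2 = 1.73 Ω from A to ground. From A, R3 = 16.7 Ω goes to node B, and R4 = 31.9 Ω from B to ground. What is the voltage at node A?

Looking into the second stage from A: R3 + R4 = 48.60 Ω appears in parallel with R2.
Effective lower resistance at A: R2 ‖ 48.60 = 1.671 Ω.
First divider: V_A = V_in · 1.671/(27.1 + 1.671) = 0.9639 V.

V_A ≈ 0.964 V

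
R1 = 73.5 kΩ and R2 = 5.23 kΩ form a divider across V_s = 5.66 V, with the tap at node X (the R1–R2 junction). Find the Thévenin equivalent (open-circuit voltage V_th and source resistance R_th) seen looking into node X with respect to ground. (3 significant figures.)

Open-circuit (no load on X): V_th = V_s · R2/(R1 + R2) = 5.66 × 5.23/(73.50 + 5.23) = 0.3760 V.
Looking into X with the source shorted: R_th = R1·R2/(R1+R2) = 73.50 × 5.23/78.73 = 4.883 kΩ.

V_th ≈ 0.376 V, R_th ≈ 4.88 kΩ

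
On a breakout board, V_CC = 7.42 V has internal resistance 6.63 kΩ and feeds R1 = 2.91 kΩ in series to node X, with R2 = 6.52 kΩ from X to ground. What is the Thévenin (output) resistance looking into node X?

R1' = 6.63 + 2.91 = 9.540 kΩ (source resistance + R1).
With V_CC suppressed (replaced by a short), R_th = R1' ‖ R2 = (9.540 × 6.52)/(9.540 + 6.52) = 3.873 kΩ.

R_th ≈ 3.87 kΩ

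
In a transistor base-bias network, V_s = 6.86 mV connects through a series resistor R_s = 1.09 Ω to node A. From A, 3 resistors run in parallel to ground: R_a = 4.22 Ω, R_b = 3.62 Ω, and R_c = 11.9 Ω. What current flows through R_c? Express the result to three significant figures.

I ≈ 0.349 mA

Combine the parallel branches: R_p = (1/4.22 + 1/3.62 + 1/11.9)⁻¹ = 1.674 Ω.
Node voltage V_A = V_s · R_p/(R_s + R_p) = 6.86 × 0.6057 = 4.155 mV.
Branch current I = V_A/R_c = 4.155/11.9 = 0.3492 mA.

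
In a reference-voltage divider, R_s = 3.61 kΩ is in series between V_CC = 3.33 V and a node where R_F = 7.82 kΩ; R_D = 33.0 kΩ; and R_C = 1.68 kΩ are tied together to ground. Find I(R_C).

I ≈ 0.533 mA

Combine the parallel branches: R_p = (1/7.82 + 1/33.0 + 1/1.68)⁻¹ = 1.327 kΩ.
V_A by voltage divider: V_A = 3.33 × 1.327/(3.61 + 1.327) = 0.8952 V.
I(R_C) = V_A / R_C = 0.8952/1.68 = 0.5329 mA.
(Equivalently: I_total = 0.6745 mA, then current-divider fraction G_k/ΣG = 0.7900.)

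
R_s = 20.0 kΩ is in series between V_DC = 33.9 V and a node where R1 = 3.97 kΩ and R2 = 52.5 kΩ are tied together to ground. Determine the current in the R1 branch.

I ≈ 1.33 mA

Combine the parallel branches: R_p = (1/3.97 + 1/52.5)⁻¹ = 3.691 kΩ.
V_A by voltage divider: V_A = 33.9 × 3.691/(20.0 + 3.691) = 5.281 V.
I(R1) = V_A / R1 = 5.281/3.97 = 1.330 mA.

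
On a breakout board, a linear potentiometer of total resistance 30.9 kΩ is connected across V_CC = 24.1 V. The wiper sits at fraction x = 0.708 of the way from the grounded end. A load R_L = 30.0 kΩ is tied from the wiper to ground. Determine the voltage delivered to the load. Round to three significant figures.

V_out ≈ 14.1 V

The pot divides into 9.023 kΩ above the wiper and 21.88 kΩ below.
R_L loads the lower segment: effective lower R = 12.65 kΩ.
Then V_out = V_CC · 12.65/(9.023 + 12.65) = 14.07 V.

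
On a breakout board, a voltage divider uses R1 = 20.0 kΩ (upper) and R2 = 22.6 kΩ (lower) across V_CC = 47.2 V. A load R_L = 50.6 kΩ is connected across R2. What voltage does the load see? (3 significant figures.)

First combine the lower leg with the load: R2 ‖ R_L = 15.62 kΩ.
Now apply the divider: V_out = 47.2 × 0.4386 = 20.70 V.

V_out ≈ 20.7 V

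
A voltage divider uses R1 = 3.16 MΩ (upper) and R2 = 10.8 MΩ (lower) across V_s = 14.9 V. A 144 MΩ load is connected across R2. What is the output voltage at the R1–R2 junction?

First combine the lower leg with the load: R2 ‖ R_L = 10.05 MΩ.
Voltage divider with the loaded lower leg: V_out = 14.9 × 10.05/(3.16 + 10.05) = 14.9 × 0.7607 = 11.33 V.
(Unloaded it would be 11.5 V; the load pulls it down.)

V_out ≈ 11.3 V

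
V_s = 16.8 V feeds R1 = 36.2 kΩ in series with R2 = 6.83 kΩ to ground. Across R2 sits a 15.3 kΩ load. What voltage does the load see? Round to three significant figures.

V_out ≈ 1.94 V

First combine the lower leg with the load: R2 ‖ R_L = 4.722 kΩ.
Now apply the divider: V_out = 16.8 × 0.1154 = 1.939 V.
(Unloaded it would be 2.67 V; the load pulls it down.)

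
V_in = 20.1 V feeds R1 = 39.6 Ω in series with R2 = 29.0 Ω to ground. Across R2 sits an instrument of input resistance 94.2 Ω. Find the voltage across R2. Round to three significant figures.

V_out ≈ 7.21 V

The load sits in parallel with R2, giving an effective lower resistance R2' = R2·R_L/(R2+R_L) = 22.17 Ω.
Then V_out = V_in · R2'/(R1 + R2') = 20.1 × 22.17/61.77 = 7.215 V.
(Unloaded it would be 8.50 V; the load pulls it down.)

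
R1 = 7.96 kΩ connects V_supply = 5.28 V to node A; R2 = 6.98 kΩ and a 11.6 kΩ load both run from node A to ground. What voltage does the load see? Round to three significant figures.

V_out ≈ 1.87 V

R2 ‖ R_L = (6.98 × 11.6)/(6.98 + 11.6) = 4.358 kΩ.
Voltage divider with the loaded lower leg: V_out = 5.28 × 4.358/(7.96 + 4.358) = 5.28 × 0.3538 = 1.868 V.
(Unloaded it would be 2.47 V; the load pulls it down.)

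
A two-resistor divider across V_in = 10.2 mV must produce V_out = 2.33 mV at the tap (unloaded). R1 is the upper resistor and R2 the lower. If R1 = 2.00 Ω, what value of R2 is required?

V_out/V_in = R2/(R1+R2) = 0.2284.
Rearranging, R2 = R1·k/(1−k) = 2.00 × 0.2961 = 0.5921 Ω.

R2 ≈ 0.592 Ω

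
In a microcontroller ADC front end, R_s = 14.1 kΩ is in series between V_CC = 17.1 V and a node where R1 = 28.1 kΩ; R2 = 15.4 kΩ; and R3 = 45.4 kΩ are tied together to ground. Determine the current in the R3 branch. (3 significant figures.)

Parallel bank: R_p = 1/(1/28.1 + 1/15.4 + 1/45.4) = 8.160 kΩ.
Node voltage V_A = V_CC · R_p/(R_s + R_p) = 17.1 × 0.3666 = 6.268 V.
I(R3) = V_A / R3 = 6.268/45.4 = 0.1381 mA.

I ≈ 0.138 mA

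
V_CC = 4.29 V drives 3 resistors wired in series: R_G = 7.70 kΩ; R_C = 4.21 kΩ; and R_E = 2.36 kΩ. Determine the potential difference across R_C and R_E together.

V ≈ 1.98 V

Series total: ΣR = 7.70 + 4.21 + 2.36 = 14.27 kΩ.
R_{R_C..R_E} = 4.21 + 2.36 = 6.570 kΩ.
By the voltage-divider rule, V = 4.29 × 6.570/14.27 = 1.975 V.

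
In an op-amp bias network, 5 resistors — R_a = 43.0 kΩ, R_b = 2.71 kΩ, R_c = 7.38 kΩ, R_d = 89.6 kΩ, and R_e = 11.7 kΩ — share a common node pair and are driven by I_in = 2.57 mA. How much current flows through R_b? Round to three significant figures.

Total conductance ΣG = 1/43.0 + 1/2.71 + 1/7.38 + 1/89.6 + 1/11.7 = 0.6244 (units of 1/kΩ).
R_b takes the fraction G_k/ΣG = 0.3690/0.6244 = 0.5910, so I = 2.57 × 0.5910 = 1.519 mA.

I ≈ 1.52 mA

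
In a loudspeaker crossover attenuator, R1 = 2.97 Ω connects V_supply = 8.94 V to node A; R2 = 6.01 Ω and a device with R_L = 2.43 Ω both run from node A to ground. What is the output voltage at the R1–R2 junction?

V_out ≈ 3.29 V

R2 ‖ R_L = (6.01 × 2.43)/(6.01 + 2.43) = 1.730 Ω.
Voltage divider with the loaded lower leg: V_out = 8.94 × 1.730/(2.97 + 1.730) = 8.94 × 0.3681 = 3.291 V.
(Unloaded it would be 5.98 V; the load pulls it down.)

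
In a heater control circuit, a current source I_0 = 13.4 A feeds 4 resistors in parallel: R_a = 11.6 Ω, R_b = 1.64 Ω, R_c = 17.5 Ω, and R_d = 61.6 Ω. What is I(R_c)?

ΣG = 1/11.6 + 1/1.64 + 1/17.5 + 1/61.6 = 0.7693.
By the current-divider rule, I = I_0 · G_k/ΣG = 13.4 × 0.07428 = 0.9953 A.

I ≈ 0.995 A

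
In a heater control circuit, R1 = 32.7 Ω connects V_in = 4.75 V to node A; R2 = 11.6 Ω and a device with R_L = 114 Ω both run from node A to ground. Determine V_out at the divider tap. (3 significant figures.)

The load sits in parallel with R2, giving an effective lower resistance R2' = R2·R_L/(R2+R_L) = 10.53 Ω.
Now apply the divider: V_out = 4.75 × 0.2436 = 1.157 V.

V_out ≈ 1.16 V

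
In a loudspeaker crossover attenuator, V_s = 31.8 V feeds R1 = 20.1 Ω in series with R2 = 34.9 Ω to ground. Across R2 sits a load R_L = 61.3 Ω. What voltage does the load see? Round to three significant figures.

V_out ≈ 16.7 V

The load sits in parallel with R2, giving an effective lower resistance R2' = R2·R_L/(R2+R_L) = 22.24 Ω.
Now apply the divider: V_out = 31.8 × 0.5253 = 16.70 V.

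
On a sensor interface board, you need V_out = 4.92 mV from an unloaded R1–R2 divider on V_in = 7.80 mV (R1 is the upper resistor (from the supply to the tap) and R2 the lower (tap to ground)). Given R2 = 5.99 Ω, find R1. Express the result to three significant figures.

Required fraction k = V_out/V_in = 0.6308.
So R1 = R2 · (V_in/V_out − 1) = 5.99 × (7.80/4.92 − 1) = 5.99 × 0.5854 = 3.506 Ω.

R1 ≈ 3.51 Ω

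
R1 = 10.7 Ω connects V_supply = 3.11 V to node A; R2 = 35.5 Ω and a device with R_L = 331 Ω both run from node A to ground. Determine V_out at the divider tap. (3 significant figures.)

The load sits in parallel with R2, giving an effective lower resistance R2' = R2·R_L/(R2+R_L) = 32.06 Ω.
Now apply the divider: V_out = 3.11 × 0.7498 = 2.332 V.
(Unloaded it would be 2.39 V; the load pulls it down.)

V_out ≈ 2.33 V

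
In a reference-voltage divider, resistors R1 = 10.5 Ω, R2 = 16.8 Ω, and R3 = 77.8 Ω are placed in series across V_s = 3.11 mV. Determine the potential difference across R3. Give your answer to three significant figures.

V ≈ 2.30 mV

Total series resistance ΣR = 10.5 + 16.8 + 77.8 = 105.1 Ω.
Voltage divider: V = V_s · (77.80 / 105.1) = 3.11 × 0.7402 = 2.302 mV.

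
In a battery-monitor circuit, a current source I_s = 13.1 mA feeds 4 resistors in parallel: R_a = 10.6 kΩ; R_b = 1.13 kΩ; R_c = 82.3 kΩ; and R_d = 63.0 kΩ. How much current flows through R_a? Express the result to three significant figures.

Conductances: ΣG = 1/10.6 + 1/1.13 + 1/82.3 + 1/63.0 = 1.007 (1/kΩ).
By the current-divider rule, I = I_s · G_k/ΣG = 13.1 × 0.09365 = 1.227 mA.

I ≈ 1.23 mA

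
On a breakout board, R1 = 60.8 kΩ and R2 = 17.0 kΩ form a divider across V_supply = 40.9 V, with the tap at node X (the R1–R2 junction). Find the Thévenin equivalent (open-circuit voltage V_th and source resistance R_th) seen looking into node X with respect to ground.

V_th ≈ 8.94 V, R_th ≈ 13.3 kΩ

With X open, the divider is unloaded: V_th = 40.9 × 17.0/77.80 = 8.937 V.
With V_supply suppressed (replaced by a short), R_th = R1 ‖ R2 = (60.80 × 17.0)/(60.80 + 17.0) = 13.29 kΩ.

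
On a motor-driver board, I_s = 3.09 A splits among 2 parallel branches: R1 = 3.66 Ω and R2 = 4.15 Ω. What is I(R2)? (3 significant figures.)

Two-branch current divider: I_k = I_s · R_other/(R_1 + R_2).
So I = 3.09 × 3.66/7.810 = 1.448 A.

I ≈ 1.45 A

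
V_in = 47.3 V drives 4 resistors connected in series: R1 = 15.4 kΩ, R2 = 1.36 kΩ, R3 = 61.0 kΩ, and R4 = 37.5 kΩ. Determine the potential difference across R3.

V ≈ 25.0 V

ΣR = 15.4 + 1.36 + 61.0 + 37.5 = 115.3 kΩ.
Voltage divider: V = V_in · (61.00 / 115.3) = 47.3 × 0.5292 = 25.03 V.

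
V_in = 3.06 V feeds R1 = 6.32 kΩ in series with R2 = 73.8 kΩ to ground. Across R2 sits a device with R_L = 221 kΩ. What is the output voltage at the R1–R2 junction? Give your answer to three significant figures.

V_out ≈ 2.75 V

R2 ‖ R_L = (73.8 × 221)/(73.8 + 221) = 55.32 kΩ.
Then V_out = V_in · R2'/(R1 + R2') = 3.06 × 55.32/61.64 = 2.746 V.
(Unloaded it would be 2.82 V; the load pulls it down.)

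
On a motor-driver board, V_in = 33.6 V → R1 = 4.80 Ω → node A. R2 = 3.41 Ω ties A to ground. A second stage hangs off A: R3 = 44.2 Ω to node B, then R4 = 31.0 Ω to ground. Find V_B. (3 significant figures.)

Looking into the second stage from A: R3 + R4 = 75.20 Ω appears in parallel with R2.
Effective lower resistance at A: R2 ‖ 75.20 = 3.262 Ω.
So V_A = 33.6 × 0.4046 = 13.60 V.
Stage 2 is unloaded, so V_B = V_A · R4/(R3+R4) = 13.60 × 31.0/75.20 = 5.604 V.

V_B ≈ 5.60 V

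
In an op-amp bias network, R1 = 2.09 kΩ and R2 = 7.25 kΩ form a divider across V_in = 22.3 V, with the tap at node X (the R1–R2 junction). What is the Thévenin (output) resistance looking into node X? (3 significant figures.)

With V_in suppressed (replaced by a short), R_th = R1 ‖ R2 = (2.090 × 7.25)/(2.090 + 7.25) = 1.622 kΩ.

R_th ≈ 1.62 kΩ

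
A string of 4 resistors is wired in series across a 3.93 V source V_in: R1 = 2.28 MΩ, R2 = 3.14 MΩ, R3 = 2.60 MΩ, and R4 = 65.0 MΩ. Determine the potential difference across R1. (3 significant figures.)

V ≈ 0.123 V

ΣR = 2.28 + 3.14 + 2.60 + 65.0 = 73.02 MΩ.
By the voltage-divider rule, V = 3.93 × 2.280/73.02 = 0.1227 V.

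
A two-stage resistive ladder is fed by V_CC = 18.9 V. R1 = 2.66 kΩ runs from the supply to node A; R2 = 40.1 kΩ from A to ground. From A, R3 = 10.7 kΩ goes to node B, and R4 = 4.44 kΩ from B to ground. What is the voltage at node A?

Looking into the second stage from A: R3 + R4 = 15.14 kΩ appears in parallel with R2.
Effective lower resistance at A: R2 ‖ 15.14 = 10.99 kΩ.
First divider: V_A = V_CC · 10.99/(2.66 + 10.99) = 15.22 V.

V_A ≈ 15.2 V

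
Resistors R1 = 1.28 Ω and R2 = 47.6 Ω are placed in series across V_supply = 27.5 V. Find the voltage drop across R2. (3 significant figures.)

V ≈ 26.8 V

ΣR = 1.28 + 47.6 = 48.88 Ω.
By the voltage-divider rule, V = 27.5 × 47.60/48.88 = 26.78 V.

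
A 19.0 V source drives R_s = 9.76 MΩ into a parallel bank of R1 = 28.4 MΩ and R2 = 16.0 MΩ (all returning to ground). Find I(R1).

I ≈ 0.342 µA

Combine the parallel branches: R_p = (1/28.4 + 1/16.0)⁻¹ = 10.23 MΩ.
V_A by voltage divider: V_A = 19.0 × 10.23/(9.76 + 10.23) = 9.725 V.
I(R1) = V_A / R1 = 9.725/28.4 = 0.3424 µA.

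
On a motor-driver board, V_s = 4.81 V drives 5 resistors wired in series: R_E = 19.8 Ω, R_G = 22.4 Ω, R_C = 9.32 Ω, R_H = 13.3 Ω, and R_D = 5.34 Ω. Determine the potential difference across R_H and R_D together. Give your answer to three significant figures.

Total series resistance ΣR = 19.8 + 22.4 + 9.32 + 13.3 + 5.34 = 70.16 Ω.
R_{R_H..R_D} = 13.3 + 5.34 = 18.64 Ω.
Voltage divider: V = V_s · (18.64 / 70.16) = 4.81 × 0.2657 = 1.278 V.

V ≈ 1.28 V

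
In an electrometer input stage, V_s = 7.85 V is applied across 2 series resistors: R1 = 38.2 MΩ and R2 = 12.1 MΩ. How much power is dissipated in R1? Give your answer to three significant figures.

Series current I = V_s/ΣR = 7.85/50.30 = 0.1561 µA.
P = I²R = 0.02436 × 38.2 = 0.9304 µW.

P ≈ 0.930 µW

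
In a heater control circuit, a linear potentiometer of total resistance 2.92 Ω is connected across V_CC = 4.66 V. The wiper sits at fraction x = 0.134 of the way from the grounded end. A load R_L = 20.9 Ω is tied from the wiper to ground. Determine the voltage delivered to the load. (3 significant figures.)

V_out ≈ 0.614 V

Lower segment x·R_p = 0.3913 Ω; upper segment (1−x)·R_p = 2.529 Ω.
Lower segment in parallel with the load: 0.3913 ‖ 20.9 = 0.3841 Ω.
V_out = 4.66 × 0.3841/(2.529 + 0.3841) = 0.6145 V.
(Unloaded: V_out = x·V_CC = 0.624 V.)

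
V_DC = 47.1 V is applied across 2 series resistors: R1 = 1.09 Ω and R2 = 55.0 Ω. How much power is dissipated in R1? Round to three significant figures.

P ≈ 0.769 W

ΣR = 56.09 Ω → I = 47.1/56.09 = 0.8397 A.
P(R1) = I²·R1 = (0.8397)² × 1.09 = 0.7686 W.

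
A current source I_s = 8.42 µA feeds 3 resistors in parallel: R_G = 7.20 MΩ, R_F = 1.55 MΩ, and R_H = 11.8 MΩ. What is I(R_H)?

Conductances: ΣG = 1/7.20 + 1/1.55 + 1/11.8 = 0.8688 (1/MΩ).
By the current-divider rule, I = I_s · G_k/ΣG = 8.42 × 0.09754 = 0.8213 µA.

I ≈ 0.821 µA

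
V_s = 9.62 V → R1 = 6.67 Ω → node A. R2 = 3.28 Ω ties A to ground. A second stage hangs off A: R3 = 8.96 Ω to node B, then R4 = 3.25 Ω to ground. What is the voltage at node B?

V_B ≈ 0.715 V

Looking into the second stage from A: R3 + R4 = 12.21 Ω appears in parallel with R2.
R2 ‖ (R3+R4) = 2.585 Ω.
V_A = 9.62 × 2.585/(6.67 + 2.585) = 2.687 V.
Stage 2 is unloaded, so V_B = V_A · R4/(R3+R4) = 2.687 × 3.25/12.21 = 0.7153 V.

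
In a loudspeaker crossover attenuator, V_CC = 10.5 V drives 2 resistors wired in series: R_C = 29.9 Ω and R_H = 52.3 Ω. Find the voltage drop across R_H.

V ≈ 6.68 V

ΣR = 29.9 + 52.3 = 82.20 Ω.
V = V_CC · R/ΣR = 10.5 × 0.6363 = 6.681 V.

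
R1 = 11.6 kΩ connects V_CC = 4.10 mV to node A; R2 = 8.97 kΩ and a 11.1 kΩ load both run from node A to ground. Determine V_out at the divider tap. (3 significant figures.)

The load sits in parallel with R2, giving an effective lower resistance R2' = R2·R_L/(R2+R_L) = 4.961 kΩ.
Then V_out = V_CC · R2'/(R1 + R2') = 4.10 × 4.961/16.56 = 1.228 mV.

V_out ≈ 1.23 mV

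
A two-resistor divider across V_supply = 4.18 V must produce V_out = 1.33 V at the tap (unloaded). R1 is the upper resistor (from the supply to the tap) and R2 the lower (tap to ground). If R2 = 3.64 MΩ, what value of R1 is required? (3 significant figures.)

The divider ratio is R2/(R1+R2) = 1.33/4.18 = 0.3182.
So R1 = R2 · (V_supply/V_out − 1) = 3.64 × (4.18/1.33 − 1) = 3.64 × 2.143 = 7.800 MΩ.

R1 ≈ 7.80 MΩ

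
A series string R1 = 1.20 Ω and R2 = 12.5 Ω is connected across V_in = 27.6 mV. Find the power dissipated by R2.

ΣR = 13.70 Ω → I = 27.6/13.70 = 2.015 mA.
P = I²R = 4.059 × 12.5 = 50.73 µW.

P ≈ 50.7 µW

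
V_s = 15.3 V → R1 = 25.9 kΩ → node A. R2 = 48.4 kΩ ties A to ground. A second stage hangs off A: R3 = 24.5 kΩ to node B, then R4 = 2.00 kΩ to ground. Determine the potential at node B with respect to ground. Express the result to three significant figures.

V_B ≈ 0.460 V

Node A sees R2 in parallel with the series input of stage 2, R3 + R4 = 26.50 kΩ.
Effective lower resistance at A: R2 ‖ 26.50 = 17.12 kΩ.
V_A = 15.3 × 17.12/(25.9 + 17.12) = 6.090 V.
Stage 2 is unloaded, so V_B = V_A · R4/(R3+R4) = 6.090 × 2.00/26.50 = 0.4596 V.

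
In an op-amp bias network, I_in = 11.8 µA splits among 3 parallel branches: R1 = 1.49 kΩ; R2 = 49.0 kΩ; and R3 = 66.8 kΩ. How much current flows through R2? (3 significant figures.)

ΣG = 1/1.49 + 1/49.0 + 1/66.8 = 0.7065.
R2 takes the fraction G_k/ΣG = 0.02041/0.7065 = 0.02889, so I = 11.8 × 0.02889 = 0.3408 µA.

I ≈ 0.341 µA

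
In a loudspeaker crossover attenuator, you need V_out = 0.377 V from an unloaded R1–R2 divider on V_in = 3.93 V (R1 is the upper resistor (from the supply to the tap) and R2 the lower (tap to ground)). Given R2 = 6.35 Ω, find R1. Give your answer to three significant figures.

R1 ≈ 59.8 Ω

V_out/V_in = R2/(R1+R2) = 0.09593.
R1 = R2·(1/k − 1) = 6.35 × 9.424 = 59.84 Ω.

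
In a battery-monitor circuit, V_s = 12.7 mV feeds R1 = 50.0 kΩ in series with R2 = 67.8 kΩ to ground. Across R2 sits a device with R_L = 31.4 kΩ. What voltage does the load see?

First combine the lower leg with the load: R2 ‖ R_L = 21.46 kΩ.
Voltage divider with the loaded lower leg: V_out = 12.7 × 21.46/(50.0 + 21.46) = 12.7 × 0.3003 = 3.814 mV.

V_out ≈ 3.81 mV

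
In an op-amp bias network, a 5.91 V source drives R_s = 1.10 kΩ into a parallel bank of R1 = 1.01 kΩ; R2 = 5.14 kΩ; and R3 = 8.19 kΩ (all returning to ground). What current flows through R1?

I ≈ 2.40 mA

Equivalent of the parallel group: R_p = 0.7653 kΩ.
V_A = 5.91 × 0.7653/1.865 = 2.425 V.
I(R1) = V_A / R1 = 2.425/1.01 = 2.401 mA.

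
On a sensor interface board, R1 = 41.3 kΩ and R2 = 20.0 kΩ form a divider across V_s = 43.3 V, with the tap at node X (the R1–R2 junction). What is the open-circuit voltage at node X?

V_th ≈ 14.1 V

Open-circuit (no load on X): V_th = V_s · R2/(R1 + R2) = 43.3 × 20.0/(41.30 + 20.0) = 14.13 V.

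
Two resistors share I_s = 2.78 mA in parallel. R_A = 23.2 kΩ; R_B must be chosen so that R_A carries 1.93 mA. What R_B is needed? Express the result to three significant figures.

The fraction through R_A equals R_B/(R_A+R_B).
With f = 0.6942, R_B = R_A · f/(1−f) = 23.2 × 2.271 = 52.68 kΩ.

R_B ≈ 52.7 kΩ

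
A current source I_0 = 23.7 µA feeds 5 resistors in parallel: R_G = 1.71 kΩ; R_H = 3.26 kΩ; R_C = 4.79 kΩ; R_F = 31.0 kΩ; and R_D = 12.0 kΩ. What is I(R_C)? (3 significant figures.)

Conductances: ΣG = 1/1.71 + 1/3.26 + 1/4.79 + 1/31.0 + 1/12.0 = 1.216 (1/kΩ).
By the current-divider rule, I = I_0 · G_k/ΣG = 23.7 × 0.1717 = 4.069 µA.

I ≈ 4.07 µA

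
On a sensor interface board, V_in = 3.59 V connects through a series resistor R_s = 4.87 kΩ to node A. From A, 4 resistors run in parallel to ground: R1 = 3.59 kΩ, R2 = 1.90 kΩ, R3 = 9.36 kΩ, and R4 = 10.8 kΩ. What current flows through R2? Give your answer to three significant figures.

I ≈ 0.321 mA

Combine the parallel branches: R_p = (1/3.59 + 1/1.90 + 1/9.36 + 1/10.8)⁻¹ = 0.9957 kΩ.
V_A = 3.59 × 0.9957/5.866 = 0.6094 V.
Branch current I = V_A/R2 = 0.6094/1.90 = 0.3207 mA.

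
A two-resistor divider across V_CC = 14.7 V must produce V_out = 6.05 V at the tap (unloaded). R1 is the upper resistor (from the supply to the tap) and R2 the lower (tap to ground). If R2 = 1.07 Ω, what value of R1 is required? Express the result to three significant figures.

R1 ≈ 1.53 Ω

V_out/V_CC = R2/(R1+R2) = 0.4116.
R1 = R2·(1/k − 1) = 1.07 × 1.430 = 1.530 Ω.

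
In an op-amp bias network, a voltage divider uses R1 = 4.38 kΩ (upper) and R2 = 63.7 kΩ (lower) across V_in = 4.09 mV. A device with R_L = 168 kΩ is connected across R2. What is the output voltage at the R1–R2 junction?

R2 ‖ R_L = (63.7 × 168)/(63.7 + 168) = 46.19 kΩ.
Then V_out = V_in · R2'/(R1 + R2') = 4.09 × 46.19/50.57 = 3.736 mV.

V_out ≈ 3.74 mV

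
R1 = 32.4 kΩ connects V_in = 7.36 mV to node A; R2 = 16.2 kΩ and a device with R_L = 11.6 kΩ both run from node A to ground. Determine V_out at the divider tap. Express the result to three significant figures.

V_out ≈ 1.27 mV

The load sits in parallel with R2, giving an effective lower resistance R2' = R2·R_L/(R2+R_L) = 6.760 kΩ.
Then V_out = V_in · R2'/(R1 + R2') = 7.36 × 6.760/39.16 = 1.270 mV.
(Unloaded it would be 2.45 mV; the load pulls it down.)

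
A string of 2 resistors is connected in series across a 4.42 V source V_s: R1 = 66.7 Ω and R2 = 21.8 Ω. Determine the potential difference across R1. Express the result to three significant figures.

V ≈ 3.33 V

Total series resistance ΣR = 66.7 + 21.8 = 88.50 Ω.
V = V_s · R/ΣR = 4.42 × 0.7537 = 3.331 V.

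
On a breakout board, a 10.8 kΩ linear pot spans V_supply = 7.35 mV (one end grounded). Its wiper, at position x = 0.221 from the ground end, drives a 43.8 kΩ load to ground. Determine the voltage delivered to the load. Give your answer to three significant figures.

V_out ≈ 1.56 mV

Split the track: R_lower = x·R_p = 2.387 kΩ, R_upper = (1−x)·R_p = 8.413 kΩ.
R_L loads the lower segment: effective lower R = 2.263 kΩ.
V_out = 7.35 × 2.263/(8.413 + 2.263) = 1.558 mV.
(Unloaded: V_out = x·V_supply = 1.62 mV.)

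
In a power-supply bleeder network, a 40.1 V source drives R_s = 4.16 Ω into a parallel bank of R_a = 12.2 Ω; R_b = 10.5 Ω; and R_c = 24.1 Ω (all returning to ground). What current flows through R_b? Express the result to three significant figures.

I ≈ 2.00 A

Combine the parallel branches: R_p = (1/12.2 + 1/10.5 + 1/24.1)⁻¹ = 4.572 Ω.
V_A by voltage divider: V_A = 40.1 × 4.572/(4.16 + 4.572) = 21.00 V.
Branch current I = V_A/R_b = 21.00/10.5 = 2.000 A.
(Equivalently: I_total = 4.592 A, then current-divider fraction G_k/ΣG = 0.4355.)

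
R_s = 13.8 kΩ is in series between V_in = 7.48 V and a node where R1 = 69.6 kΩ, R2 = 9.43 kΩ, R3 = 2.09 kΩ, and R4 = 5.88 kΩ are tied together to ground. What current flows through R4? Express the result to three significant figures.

I ≈ 0.110 mA

Parallel bank: R_p = 1/(1/69.6 + 1/9.43 + 1/2.09 + 1/5.88) = 1.300 kΩ.
V_A = 7.48 × 1.300/15.10 = 0.6442 V.
Branch current I = V_A/R4 = 0.6442/5.88 = 0.1096 mA.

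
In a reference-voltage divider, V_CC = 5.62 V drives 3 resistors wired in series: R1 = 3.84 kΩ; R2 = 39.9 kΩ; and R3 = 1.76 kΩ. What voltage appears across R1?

Series total: ΣR = 3.84 + 39.9 + 1.76 = 45.50 kΩ.
By the voltage-divider rule, V = 5.62 × 3.840/45.50 = 0.4743 V.

V ≈ 0.474 V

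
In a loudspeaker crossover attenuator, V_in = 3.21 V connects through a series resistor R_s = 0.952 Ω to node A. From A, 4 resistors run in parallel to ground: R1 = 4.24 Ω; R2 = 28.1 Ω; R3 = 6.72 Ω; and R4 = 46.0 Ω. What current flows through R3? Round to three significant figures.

I ≈ 0.336 A

Parallel bank: R_p = 1/(1/4.24 + 1/28.1 + 1/6.72 + 1/46.0) = 2.263 Ω.
V_A = 3.21 × 2.263/3.215 = 2.259 V.
I(R3) = V_A / R3 = 2.259/6.72 = 0.3362 A.
(Check via current divider: I_total = 0.9986 A; share G_k/ΣG = 0.3367 → same result.)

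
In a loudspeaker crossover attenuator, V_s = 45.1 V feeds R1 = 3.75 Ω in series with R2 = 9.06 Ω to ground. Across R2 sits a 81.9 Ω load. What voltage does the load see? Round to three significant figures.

V_out ≈ 30.9 V

The load sits in parallel with R2, giving an effective lower resistance R2' = R2·R_L/(R2+R_L) = 8.158 Ω.
Now apply the divider: V_out = 45.1 × 0.6851 = 30.90 V.
(Unloaded it would be 31.9 V; the load pulls it down.)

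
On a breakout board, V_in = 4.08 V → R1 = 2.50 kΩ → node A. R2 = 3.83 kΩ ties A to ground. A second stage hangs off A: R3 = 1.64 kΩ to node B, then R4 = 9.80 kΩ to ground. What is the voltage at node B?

The second stage (R3 + R4 = 11.44 kΩ) loads node A in parallel with R2.
Effective lower resistance at A: R2 ‖ 11.44 = 2.869 kΩ.
So V_A = 4.08 × 0.5344 = 2.180 V.
Stage 2 is unloaded, so V_B = V_A · R4/(R3+R4) = 2.180 × 9.80/11.44 = 1.868 V.

V_B ≈ 1.87 V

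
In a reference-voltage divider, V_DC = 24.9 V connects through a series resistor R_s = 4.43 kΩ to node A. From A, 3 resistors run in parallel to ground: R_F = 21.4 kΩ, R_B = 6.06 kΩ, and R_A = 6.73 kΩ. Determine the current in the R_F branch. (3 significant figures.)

I ≈ 0.448 mA

Parallel bank: R_p = 1/(1/21.4 + 1/6.06 + 1/6.73) = 2.775 kΩ.
V_A = 24.9 × 2.775/7.205 = 9.591 V.
Branch current I = V_A/R_F = 9.591/21.4 = 0.4482 mA.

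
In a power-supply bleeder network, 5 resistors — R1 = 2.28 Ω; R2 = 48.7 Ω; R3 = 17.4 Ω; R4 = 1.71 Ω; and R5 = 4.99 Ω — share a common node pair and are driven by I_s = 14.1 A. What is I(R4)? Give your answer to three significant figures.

I ≈ 6.33 A

Conductances: ΣG = 1/2.28 + 1/48.7 + 1/17.4 + 1/1.71 + 1/4.99 = 1.302 (1/Ω).
By the current-divider rule, I = I_s · G_k/ΣG = 14.1 × 0.4492 = 6.334 A.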